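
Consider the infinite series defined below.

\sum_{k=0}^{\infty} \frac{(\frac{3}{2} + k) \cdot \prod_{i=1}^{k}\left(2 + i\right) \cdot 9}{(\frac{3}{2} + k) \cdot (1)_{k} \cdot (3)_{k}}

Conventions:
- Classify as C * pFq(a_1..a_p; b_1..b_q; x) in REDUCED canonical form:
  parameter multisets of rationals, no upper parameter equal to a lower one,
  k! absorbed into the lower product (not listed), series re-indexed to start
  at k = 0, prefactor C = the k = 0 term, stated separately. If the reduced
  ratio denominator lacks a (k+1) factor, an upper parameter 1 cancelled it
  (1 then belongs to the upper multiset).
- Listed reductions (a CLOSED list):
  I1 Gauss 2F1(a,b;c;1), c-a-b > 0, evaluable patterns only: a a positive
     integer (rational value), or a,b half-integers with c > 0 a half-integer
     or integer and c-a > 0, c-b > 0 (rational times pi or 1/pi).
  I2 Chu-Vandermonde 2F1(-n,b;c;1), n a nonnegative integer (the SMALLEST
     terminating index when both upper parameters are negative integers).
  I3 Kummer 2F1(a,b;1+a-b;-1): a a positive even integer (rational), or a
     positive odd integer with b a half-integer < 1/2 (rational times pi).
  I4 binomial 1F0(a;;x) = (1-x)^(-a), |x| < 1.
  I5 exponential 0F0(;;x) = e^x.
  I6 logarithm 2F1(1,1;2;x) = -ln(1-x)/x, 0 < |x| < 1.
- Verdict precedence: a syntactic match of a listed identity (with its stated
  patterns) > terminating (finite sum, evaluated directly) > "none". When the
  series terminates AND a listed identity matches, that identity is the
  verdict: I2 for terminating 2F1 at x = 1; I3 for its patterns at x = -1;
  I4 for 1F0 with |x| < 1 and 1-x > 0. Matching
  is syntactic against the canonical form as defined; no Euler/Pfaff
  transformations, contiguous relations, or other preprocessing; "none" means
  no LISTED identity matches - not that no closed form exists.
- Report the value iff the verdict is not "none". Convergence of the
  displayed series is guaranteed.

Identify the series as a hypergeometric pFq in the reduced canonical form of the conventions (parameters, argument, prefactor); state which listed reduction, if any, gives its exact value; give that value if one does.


At argument 1: a 0F0 with upper {-}, lower {-}, scaled by C = 9. Verdict: the exponential series (I5) applies (the 0F0 exponential series at x = 1). Hence: 9 \cdot e^{1}.

Structural cue: from the first term 9: (1)_k (C = 9, x = 1) is k! itself.
Step ratio: r(k) = 1 * 1 / [(k+1)] - poly over poly, x = 1 from leading terms; C = 9 at k = 0.


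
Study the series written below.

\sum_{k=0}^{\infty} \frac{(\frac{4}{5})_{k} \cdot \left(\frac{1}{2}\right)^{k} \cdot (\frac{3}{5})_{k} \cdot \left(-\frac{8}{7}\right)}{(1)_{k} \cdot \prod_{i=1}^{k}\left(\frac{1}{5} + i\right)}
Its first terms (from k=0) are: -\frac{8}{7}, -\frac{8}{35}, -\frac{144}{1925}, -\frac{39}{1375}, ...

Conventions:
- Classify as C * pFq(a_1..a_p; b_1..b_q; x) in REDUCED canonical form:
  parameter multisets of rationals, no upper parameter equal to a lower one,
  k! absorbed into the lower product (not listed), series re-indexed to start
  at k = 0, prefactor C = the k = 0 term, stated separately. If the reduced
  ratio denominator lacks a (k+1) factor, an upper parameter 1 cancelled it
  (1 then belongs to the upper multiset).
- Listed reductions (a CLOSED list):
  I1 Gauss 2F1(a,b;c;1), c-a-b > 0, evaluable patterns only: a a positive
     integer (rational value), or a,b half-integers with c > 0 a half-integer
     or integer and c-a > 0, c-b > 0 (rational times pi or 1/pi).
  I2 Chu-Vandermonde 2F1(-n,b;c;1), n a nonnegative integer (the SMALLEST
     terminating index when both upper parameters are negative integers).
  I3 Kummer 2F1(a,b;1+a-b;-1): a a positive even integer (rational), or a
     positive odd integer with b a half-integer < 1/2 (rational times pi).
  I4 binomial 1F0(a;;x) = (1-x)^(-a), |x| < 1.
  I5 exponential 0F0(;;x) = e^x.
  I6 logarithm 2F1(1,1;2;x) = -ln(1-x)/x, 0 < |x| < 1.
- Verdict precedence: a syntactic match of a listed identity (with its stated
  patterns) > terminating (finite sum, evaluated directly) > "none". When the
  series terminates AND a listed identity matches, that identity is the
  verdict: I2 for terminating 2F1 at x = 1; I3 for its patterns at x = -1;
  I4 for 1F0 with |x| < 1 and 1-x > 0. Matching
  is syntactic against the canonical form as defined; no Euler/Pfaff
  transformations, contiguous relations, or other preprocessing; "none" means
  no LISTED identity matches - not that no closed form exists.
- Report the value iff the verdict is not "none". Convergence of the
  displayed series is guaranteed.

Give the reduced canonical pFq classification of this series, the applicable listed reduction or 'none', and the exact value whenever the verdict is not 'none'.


Structural cue: x = \frac{1}{2} and the lower running product (prefactor -8/7) is a rising factorial.
Ratio: r(k) = \frac{1}{2} * (k+\frac{3}{5}) (k+\frac{4}{5}) / [(k+\frac{6}{5}) (k+1)] ; factor over Q: parameters, x = \frac{1}{2}, and C = -\frac{8}{7}.

With C = -\frac{8}{7}: the canonical form is 2F1(\frac{3}{5}, \frac{4}{5}; \frac{6}{5}; \frac{1}{2}). Verdict: none. Every listed pattern misses the 2F1 form at \frac{1}{2}, upper {\frac{3}{5}, \frac{4}{5}}.


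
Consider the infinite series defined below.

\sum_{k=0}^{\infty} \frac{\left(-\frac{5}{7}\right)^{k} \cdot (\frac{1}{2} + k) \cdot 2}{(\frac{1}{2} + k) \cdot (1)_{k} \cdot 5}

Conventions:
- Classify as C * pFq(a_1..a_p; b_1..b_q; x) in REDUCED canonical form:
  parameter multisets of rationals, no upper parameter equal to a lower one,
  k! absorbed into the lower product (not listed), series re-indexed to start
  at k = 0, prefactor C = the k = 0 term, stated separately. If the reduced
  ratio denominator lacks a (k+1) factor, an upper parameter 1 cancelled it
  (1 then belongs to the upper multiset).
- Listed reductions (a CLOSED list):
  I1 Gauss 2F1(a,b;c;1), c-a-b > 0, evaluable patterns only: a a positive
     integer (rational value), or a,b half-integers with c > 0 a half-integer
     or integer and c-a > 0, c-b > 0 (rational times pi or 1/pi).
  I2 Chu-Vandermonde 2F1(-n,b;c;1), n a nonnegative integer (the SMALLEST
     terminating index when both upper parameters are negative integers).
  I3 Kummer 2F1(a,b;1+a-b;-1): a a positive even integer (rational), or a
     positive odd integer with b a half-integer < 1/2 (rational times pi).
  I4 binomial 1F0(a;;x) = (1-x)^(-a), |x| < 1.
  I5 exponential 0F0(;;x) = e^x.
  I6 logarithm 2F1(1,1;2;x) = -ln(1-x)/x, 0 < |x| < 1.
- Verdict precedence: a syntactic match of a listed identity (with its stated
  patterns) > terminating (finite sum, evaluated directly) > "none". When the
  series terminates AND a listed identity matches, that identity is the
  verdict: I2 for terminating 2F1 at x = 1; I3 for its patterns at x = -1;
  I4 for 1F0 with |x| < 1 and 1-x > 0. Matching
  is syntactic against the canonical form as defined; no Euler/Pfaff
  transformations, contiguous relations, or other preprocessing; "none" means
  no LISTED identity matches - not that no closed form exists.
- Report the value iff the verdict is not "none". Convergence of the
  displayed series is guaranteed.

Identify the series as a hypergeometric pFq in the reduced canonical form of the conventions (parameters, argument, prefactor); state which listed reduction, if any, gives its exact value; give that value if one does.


Canonical form: C = \frac{2}{5} times 0F0 with upper {-}, lower {-}, x = -\frac{5}{7}. Verdict at x = -\frac{5}{7}: the exponential series (I5) matches (the 0F0 exponential series at x = -\frac{5}{7}). Its exact value is \frac{2}{5} \cdot e^{-\frac{5}{7}}.

Structural cue: with t_0 = \frac{2}{5}, the constant factors (prefactor 2/5) combine into one prefactor.
Step ratio: r(k) = -\frac{5}{7} * 1 / [(k+1)] - rational in k. x = -\frac{5}{7}; t_0 = \frac{2}{5}; negate the roots.


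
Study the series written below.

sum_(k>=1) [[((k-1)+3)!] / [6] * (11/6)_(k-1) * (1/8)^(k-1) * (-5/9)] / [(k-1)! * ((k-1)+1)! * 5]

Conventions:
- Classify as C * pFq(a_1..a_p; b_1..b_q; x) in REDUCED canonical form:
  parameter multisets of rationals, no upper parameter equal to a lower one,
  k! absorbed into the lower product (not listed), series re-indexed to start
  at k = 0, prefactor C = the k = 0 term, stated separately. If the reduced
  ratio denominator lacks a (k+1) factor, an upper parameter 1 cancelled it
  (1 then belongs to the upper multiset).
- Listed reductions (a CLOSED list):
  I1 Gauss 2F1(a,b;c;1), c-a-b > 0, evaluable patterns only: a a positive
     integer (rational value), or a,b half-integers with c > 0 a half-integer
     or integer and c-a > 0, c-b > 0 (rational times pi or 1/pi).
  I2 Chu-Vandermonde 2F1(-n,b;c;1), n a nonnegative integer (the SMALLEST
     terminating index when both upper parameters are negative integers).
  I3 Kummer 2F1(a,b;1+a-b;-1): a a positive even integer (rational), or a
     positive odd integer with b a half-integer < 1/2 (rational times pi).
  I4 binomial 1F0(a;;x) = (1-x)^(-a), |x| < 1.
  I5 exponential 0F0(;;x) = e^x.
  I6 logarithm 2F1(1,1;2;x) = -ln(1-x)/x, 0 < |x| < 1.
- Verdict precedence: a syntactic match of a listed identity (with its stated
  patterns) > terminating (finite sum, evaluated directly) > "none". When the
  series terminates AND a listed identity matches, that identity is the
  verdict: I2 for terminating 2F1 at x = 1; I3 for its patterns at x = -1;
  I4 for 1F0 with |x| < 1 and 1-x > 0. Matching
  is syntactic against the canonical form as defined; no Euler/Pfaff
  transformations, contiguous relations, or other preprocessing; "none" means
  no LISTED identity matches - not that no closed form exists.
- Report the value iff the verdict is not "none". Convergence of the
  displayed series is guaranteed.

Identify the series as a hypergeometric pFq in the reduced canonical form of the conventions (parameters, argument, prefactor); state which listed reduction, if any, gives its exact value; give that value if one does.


This is -1/9 * 2F1(11/6, 4; 2; 1/8) in reduced canonical form. Verdict: no listed reduction: x = 1/8 and upper {11/6, 4} fail every I1-I6 pattern.

Key step: with t_0 = -1/9, the denominator's factorial ratio (prefactor -1/9) is a lower Pochhammer.
Ratio: r(k) = (1/8) * (k+11/6) (k+4) / [(k+2) (k+1)] - rational in k, leading ratio (1/8); with t_0 = -1/9, classification follows.


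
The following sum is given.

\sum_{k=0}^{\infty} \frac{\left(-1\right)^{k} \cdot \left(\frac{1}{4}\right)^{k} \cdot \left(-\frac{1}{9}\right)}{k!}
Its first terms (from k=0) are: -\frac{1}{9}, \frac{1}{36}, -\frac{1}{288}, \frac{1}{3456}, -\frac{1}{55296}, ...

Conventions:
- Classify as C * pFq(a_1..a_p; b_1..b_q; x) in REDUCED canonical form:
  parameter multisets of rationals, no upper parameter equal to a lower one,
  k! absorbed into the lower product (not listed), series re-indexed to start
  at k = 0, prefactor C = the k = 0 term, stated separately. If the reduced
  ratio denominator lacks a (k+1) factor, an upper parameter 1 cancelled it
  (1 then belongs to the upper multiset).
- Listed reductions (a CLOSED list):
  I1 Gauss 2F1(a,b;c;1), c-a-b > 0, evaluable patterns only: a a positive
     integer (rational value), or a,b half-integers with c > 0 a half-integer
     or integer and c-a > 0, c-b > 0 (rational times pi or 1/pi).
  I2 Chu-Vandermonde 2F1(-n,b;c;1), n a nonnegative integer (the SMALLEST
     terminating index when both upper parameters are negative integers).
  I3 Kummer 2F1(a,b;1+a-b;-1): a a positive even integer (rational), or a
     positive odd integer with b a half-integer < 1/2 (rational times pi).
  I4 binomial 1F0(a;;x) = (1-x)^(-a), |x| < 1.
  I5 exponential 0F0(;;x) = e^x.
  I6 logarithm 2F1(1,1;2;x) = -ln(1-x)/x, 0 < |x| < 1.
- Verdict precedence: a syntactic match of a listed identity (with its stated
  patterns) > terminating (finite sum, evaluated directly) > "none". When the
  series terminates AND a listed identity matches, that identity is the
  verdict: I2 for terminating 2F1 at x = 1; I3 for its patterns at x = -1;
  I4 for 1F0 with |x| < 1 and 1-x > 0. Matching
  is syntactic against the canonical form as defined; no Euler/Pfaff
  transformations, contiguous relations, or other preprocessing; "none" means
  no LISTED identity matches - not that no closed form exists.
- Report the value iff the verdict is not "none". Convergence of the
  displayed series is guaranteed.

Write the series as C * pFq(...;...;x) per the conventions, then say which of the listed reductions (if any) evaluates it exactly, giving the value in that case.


Structural cue: t_0 being -\frac{1}{9}, the (-1)^k factor (prefactor -1/9) folds into the argument's sign.
Consecutive-term ratio: r(k) = -\frac{1}{4} * 1 / [(k+1)] - poly over poly, x = -\frac{1}{4} from leading terms; C = -\frac{1}{9} at k = 0.

The series (x = -\frac{1}{4}) is 0F0: upper {-}, lower {-}, prefactor -\frac{1}{9}. Verdict: the exponential series (I5) fires (the 0F0 exponential series at x = -\frac{1}{4}). Value: \left(-\frac{1}{9}\right) \cdot e^{-\frac{1}{4}}.


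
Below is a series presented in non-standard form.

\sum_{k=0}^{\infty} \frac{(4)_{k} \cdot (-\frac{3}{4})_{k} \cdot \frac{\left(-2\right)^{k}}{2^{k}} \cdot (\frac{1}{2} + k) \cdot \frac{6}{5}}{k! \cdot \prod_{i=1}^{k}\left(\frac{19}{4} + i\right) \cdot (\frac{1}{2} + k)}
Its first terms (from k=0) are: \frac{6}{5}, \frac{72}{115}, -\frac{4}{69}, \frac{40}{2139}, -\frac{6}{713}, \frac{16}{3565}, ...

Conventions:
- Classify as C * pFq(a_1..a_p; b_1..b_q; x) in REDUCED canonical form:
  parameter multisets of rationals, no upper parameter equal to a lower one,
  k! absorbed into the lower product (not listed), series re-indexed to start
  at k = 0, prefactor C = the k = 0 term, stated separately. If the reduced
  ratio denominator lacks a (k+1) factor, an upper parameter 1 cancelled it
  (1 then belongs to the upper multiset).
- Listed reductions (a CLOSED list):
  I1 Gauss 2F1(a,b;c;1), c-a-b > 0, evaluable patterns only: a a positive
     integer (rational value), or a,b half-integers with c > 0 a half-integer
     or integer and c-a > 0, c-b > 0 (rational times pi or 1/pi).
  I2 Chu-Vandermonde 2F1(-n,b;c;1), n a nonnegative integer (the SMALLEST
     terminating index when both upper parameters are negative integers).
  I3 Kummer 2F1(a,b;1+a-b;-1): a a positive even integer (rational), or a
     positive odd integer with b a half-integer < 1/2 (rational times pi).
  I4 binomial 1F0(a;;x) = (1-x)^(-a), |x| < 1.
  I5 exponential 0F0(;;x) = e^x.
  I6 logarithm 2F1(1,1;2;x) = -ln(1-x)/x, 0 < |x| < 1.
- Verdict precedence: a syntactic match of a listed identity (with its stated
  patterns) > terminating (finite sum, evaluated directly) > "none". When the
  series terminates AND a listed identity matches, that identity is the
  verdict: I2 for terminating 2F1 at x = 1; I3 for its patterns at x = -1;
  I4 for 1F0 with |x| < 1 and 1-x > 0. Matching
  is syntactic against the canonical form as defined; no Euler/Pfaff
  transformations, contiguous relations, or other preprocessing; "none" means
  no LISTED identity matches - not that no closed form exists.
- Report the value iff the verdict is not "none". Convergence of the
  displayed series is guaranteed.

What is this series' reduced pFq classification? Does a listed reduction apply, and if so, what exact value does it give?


With C = \frac{6}{5}: the canonical form is 2F1(-\frac{3}{4}, 4; \frac{23}{4}; -1). Verdict: Kummer's theorem (I3) applies (x = -1; c = \frac{23}{4} equals 1+a-b for upper {-\frac{3}{4}, 4}: listed pattern). Exact value: \frac{57}{32}.

Key observation: t_0 = \frac{6}{5} here, and the lower running product (C = 6/5, x = -1) is a rising factorial.
Consecutive-term ratio: r(k) = -1 * (k-\frac{3}{4}) (k+4) / [(k+\frac{23}{4}) (k+1)] - rational in k, leading ratio -1; with t_0 = \frac{6}{5}, classification follows.


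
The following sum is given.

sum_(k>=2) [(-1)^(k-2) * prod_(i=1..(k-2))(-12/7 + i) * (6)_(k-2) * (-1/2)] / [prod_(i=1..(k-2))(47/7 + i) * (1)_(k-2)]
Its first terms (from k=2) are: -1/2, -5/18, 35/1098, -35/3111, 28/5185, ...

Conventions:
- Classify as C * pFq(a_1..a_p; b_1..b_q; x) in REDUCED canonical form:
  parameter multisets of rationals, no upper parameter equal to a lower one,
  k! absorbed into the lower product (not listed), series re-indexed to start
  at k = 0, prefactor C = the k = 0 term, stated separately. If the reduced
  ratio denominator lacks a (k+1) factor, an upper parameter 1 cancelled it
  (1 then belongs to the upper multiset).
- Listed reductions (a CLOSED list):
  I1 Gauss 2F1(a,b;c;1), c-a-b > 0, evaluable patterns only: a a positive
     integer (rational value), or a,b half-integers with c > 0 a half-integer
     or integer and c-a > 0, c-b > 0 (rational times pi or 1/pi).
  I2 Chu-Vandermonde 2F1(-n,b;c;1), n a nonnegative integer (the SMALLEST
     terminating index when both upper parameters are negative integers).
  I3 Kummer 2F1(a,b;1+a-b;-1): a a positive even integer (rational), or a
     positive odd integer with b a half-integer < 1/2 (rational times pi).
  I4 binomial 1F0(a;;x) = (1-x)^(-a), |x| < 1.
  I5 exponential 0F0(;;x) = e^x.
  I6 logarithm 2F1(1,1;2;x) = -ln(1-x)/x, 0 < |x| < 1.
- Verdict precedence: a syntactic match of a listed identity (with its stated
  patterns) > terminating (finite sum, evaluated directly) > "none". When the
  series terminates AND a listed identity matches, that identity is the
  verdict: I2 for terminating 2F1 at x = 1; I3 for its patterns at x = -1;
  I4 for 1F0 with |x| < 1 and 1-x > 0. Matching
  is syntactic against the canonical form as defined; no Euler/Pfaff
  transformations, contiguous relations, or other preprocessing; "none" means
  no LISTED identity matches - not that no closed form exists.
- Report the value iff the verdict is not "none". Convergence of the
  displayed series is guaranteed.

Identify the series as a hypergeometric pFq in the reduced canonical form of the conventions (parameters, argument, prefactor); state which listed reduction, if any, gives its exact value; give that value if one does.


Canonical form: C = -1/2 times 2F1 with upper {-5/7, 6}, lower {54/7}, x = -1. Verdict: this is the Kummer evaluation I3 (x = -1; c = 54/7 equals 1+a-b for upper {-5/7, 6}: listed pattern). Value: -517/686.

The tell: x = (-1) and (1)_k (prefactor -1/2) is k! itself.
Consecutive-term ratio: r(k) = (-1) * (k-5/7) (k+6) / [(k+54/7) (k+1)] - rational in k, leading ratio (-1); with t_0 = -1/2, classification follows.


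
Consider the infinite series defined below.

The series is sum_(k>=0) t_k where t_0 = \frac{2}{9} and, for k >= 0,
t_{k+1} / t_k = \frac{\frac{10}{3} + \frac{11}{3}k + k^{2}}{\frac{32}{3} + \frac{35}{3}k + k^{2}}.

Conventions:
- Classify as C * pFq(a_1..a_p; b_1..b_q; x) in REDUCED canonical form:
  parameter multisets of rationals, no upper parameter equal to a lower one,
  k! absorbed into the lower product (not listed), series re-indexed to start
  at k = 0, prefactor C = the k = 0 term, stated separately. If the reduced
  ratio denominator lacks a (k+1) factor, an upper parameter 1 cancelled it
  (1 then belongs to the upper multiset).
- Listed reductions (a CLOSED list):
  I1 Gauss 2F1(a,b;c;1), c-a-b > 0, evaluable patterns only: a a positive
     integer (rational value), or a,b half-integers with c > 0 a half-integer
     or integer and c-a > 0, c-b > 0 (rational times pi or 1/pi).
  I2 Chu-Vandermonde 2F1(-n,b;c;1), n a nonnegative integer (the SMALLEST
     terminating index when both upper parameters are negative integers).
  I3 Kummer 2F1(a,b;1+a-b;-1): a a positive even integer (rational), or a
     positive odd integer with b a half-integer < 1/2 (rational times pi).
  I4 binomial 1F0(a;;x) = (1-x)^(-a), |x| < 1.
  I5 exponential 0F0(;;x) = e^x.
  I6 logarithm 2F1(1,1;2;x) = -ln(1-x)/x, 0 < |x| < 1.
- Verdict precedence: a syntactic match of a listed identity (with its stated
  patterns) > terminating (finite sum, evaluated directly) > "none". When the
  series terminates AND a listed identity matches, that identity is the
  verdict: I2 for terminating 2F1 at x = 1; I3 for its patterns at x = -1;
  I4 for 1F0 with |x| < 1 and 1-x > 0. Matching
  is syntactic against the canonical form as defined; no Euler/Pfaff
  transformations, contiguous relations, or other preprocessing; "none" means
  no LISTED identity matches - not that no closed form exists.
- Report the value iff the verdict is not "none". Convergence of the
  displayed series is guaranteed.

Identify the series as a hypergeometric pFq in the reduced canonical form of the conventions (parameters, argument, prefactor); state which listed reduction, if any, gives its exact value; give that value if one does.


Reduced: x = 1, 2F1, upper = {\frac{5}{3}, 2}, lower = {\frac{32}{3}}, C = \frac{2}{9}. Verdict: Gauss (I1, integer-parameter pattern) fires (x = 1: the Gamma ratio telescopes since c-a-b = 7 > 0 and a = 2 in Z>0). Its exact value is \frac{377}{1134}.

Key step: t_0 being \frac{2}{9}, factor the ratio over Q (C = 2/9): negated roots = parameters.
Term ratio: r(k) = 1 * (k+\frac{5}{3}) (k+2) / [(k+\frac{32}{3}) (k+1)] - rational in k. x = 1; t_0 = \frac{2}{9}; negate the roots.


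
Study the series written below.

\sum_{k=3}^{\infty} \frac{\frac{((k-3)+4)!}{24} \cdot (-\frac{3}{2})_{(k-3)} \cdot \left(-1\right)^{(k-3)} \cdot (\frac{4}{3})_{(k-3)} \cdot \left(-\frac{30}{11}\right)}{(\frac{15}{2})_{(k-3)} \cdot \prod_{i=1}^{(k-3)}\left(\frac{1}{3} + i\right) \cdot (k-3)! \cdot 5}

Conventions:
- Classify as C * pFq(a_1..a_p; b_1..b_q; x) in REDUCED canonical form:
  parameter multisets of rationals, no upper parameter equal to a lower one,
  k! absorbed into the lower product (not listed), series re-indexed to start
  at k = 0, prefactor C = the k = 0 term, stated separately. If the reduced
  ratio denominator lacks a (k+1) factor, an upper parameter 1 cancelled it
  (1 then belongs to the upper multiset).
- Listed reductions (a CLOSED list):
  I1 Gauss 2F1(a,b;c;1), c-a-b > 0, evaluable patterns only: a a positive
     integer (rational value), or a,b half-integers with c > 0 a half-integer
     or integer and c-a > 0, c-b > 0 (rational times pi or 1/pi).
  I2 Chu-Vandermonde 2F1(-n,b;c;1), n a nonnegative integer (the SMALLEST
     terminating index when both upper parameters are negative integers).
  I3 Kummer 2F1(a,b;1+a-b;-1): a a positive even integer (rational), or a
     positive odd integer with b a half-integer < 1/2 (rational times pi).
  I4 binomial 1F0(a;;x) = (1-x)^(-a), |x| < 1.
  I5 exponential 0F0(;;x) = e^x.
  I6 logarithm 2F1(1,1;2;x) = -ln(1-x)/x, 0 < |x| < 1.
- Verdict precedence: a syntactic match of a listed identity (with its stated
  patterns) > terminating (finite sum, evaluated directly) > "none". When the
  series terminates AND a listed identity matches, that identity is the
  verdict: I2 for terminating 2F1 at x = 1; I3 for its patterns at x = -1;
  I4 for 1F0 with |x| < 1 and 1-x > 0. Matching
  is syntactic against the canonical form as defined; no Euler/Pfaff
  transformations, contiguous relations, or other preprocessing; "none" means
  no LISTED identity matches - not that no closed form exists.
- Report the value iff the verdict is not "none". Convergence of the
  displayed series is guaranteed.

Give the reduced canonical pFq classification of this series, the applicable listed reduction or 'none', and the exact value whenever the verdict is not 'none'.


Canonical form: C = -\frac{6}{11} times 2F1 with upper {-\frac{3}{2}, 5}, lower {\frac{15}{2}}, x = -1. Verdict (x = -1): Kummer's theorem (I3) applies (x = -1; c = \frac{15}{2} equals 1+a-b for upper {-\frac{3}{2}, 5}: listed pattern). Hence: \left(-\frac{12285}{32768}\right) \cdot \pi.

Key observation: t_0 = -\frac{6}{11} here, and the constant factors (C = -6/11, x = -1) combine into one prefactor.
Adjacent-term ratio: r(k) = -1 * (k-\frac{3}{2}) (k+5) / [(k+\frac{15}{2}) (k+1)] - rational in k, leading ratio -1; with t_0 = -\frac{6}{11}, classification follows.


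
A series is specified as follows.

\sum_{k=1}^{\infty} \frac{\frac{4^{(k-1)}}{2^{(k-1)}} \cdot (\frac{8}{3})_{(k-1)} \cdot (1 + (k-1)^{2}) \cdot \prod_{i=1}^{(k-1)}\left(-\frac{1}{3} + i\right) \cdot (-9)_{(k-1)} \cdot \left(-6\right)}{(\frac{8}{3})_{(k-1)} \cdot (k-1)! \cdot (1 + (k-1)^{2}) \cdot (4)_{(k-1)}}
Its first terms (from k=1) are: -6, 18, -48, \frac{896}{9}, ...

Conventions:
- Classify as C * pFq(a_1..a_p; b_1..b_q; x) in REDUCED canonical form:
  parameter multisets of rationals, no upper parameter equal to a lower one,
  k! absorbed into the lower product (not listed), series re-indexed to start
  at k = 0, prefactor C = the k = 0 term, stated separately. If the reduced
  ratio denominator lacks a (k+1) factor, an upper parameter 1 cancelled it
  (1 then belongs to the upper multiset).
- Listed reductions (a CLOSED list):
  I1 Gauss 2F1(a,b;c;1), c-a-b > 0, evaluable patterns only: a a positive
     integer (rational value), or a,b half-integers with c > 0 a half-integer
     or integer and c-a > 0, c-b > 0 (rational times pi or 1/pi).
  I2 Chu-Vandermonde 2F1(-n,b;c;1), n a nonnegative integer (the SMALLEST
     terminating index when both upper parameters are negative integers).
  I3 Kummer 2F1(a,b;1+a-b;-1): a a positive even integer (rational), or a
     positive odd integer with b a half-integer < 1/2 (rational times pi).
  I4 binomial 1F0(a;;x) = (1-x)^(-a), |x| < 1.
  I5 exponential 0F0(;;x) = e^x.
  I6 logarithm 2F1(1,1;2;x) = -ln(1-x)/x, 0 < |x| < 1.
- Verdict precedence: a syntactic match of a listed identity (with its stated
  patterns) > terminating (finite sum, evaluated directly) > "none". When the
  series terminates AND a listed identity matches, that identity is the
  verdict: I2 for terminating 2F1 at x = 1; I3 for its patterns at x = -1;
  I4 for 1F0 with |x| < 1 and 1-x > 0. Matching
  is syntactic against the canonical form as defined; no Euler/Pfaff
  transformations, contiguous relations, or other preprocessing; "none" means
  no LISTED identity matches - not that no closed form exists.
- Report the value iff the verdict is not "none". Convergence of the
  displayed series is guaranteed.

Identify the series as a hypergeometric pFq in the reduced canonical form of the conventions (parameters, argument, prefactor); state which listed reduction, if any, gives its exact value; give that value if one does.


x = 2 here; the reduced form reads 2F1, upper {-9, \frac{2}{3}}, lower {4}, C = -6. Verdict: terminating - upper parameter -9 makes this a finite sum (last index 9), evaluated exactly. Hence: -\frac{878884}{531441}.

First insight: t_0 being -6, the running product (prefactor -6) telescopes to a rising factorial.
Consecutive-term ratio: r(k) = 2 * (k-9) (k+\frac{2}{3}) / [(k+4) (k+1)] ; factor over Q: parameters, x = 2, and C = -6.


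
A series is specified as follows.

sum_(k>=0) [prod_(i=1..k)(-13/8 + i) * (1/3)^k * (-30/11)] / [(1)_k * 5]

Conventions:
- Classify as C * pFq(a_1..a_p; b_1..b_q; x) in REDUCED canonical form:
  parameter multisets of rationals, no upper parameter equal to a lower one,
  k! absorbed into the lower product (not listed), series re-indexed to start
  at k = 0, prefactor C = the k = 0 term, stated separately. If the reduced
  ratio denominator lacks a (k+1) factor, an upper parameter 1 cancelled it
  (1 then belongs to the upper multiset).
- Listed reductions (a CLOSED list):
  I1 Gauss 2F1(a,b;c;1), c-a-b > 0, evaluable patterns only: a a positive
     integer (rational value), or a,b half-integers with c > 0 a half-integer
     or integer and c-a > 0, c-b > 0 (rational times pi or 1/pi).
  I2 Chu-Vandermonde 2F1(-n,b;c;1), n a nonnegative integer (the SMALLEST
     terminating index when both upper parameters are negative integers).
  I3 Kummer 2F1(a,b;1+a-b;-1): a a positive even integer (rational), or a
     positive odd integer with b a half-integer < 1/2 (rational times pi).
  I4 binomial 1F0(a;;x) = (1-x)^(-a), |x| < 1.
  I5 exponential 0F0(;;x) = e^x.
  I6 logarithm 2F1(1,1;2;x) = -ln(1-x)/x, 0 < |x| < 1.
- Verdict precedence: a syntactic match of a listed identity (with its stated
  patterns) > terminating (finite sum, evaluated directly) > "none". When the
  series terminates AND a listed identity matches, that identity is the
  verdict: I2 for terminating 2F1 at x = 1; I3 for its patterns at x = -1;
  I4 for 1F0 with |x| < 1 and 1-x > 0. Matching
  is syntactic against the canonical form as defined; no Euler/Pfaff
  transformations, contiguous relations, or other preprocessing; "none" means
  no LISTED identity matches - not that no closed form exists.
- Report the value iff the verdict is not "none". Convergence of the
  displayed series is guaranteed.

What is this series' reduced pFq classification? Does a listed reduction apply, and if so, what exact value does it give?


The tell: with t_0 = -6/11, (1)_k (C = -6/11, x = 1/3) is k! itself.
Ratio: r(k) = (1/3) * (k-5/8) / [(k+1)] ; factor over Q: parameters, x = (1/3), and C = -6/11.

Prefactor -6/11, argument 1/3: 1F0 with upper {-5/8} over lower {-}. Verdict at x = 1/3: the binomial series (I4) matches (the 1F0 binomial series: exponent 5/8, x = 1/3). Sum: (-6/11) * (2/3)^(5/8).


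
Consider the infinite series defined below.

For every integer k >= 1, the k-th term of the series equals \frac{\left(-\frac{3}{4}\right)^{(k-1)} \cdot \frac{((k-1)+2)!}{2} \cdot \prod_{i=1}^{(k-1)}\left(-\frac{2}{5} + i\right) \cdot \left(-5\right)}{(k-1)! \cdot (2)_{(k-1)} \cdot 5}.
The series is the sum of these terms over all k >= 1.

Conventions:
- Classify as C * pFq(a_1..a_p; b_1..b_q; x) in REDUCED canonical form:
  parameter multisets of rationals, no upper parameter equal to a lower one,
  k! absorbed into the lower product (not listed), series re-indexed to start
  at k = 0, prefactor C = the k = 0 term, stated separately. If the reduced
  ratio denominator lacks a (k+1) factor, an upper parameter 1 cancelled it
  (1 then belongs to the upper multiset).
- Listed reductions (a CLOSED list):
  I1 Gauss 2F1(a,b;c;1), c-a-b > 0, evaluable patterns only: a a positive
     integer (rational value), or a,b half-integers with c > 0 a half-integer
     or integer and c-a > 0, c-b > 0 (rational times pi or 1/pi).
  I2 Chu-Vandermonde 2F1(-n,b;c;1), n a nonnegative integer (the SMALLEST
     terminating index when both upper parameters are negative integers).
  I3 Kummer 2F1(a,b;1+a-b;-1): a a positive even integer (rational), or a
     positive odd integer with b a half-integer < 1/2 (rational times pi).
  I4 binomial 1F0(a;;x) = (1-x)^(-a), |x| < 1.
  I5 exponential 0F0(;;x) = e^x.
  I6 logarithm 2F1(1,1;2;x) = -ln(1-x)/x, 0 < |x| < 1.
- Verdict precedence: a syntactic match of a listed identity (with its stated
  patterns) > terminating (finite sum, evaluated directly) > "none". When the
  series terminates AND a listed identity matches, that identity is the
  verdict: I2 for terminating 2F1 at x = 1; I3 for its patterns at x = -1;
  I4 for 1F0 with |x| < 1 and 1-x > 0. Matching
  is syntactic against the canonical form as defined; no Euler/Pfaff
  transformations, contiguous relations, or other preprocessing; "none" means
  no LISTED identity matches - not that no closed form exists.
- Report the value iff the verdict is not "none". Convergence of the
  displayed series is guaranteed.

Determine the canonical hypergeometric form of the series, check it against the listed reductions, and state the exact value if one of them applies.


At argument -\frac{3}{4}: a 2F1 with upper {\frac{3}{5}, 3}, lower {2}, scaled by C = -1. Verdict: none - at argument -\frac{3}{4} the multisets {\frac{3}{5}, 3} ; {2} match no listed identity.

The tell: from the first term -1: the running product (C = -1) telescopes to a rising factorial.
Adjacent-term ratio: r(k) = -\frac{3}{4} * (k+\frac{3}{5}) (k+3) / [(k+2) (k+1)] - rational; roots negated = parameters, x = -\frac{3}{4}, C = -1.


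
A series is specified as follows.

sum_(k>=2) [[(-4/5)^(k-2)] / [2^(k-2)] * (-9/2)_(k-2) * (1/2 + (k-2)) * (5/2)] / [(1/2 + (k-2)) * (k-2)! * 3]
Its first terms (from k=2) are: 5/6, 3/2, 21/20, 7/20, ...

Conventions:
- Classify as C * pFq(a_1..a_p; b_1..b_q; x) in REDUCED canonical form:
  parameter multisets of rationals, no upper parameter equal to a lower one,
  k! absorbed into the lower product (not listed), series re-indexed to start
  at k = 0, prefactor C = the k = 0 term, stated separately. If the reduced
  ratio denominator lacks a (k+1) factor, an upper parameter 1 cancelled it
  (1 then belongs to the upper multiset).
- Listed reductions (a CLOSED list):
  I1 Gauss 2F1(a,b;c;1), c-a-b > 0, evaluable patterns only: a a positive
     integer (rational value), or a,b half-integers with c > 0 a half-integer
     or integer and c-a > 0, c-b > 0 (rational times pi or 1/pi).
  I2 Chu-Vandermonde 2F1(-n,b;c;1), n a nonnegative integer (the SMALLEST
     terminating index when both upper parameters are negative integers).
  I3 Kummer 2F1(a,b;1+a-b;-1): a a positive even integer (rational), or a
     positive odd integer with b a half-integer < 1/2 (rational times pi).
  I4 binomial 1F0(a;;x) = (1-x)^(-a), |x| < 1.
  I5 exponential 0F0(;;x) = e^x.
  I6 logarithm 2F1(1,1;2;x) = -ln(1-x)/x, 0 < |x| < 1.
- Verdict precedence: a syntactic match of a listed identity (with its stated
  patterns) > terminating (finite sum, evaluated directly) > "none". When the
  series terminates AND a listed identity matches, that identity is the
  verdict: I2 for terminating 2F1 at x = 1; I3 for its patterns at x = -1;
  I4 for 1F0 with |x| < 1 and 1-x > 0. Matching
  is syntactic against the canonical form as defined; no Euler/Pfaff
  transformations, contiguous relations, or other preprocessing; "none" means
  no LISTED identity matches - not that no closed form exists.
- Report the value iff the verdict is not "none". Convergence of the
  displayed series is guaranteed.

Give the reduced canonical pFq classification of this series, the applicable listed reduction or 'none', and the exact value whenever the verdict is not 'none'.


This is 5/6 * 1F0(-9/2; -; -2/5) in reduced canonical form. Verdict at x = -2/5: the binomial series (I4) matches (the 1F0 binomial series: exponent 9/2, x = -2/5). Value: (5/6) * (7/5)^(9/2).

Key observation: t_0 = 5/6 here, and the two k-th powers (prefactor 5/6) combine into one argument.
Adjacent-term ratio: r(k) = (-2/5) * (k-9/2) / [(k+1)] - rational in k. x = (-2/5); t_0 = 5/6; negate the roots.


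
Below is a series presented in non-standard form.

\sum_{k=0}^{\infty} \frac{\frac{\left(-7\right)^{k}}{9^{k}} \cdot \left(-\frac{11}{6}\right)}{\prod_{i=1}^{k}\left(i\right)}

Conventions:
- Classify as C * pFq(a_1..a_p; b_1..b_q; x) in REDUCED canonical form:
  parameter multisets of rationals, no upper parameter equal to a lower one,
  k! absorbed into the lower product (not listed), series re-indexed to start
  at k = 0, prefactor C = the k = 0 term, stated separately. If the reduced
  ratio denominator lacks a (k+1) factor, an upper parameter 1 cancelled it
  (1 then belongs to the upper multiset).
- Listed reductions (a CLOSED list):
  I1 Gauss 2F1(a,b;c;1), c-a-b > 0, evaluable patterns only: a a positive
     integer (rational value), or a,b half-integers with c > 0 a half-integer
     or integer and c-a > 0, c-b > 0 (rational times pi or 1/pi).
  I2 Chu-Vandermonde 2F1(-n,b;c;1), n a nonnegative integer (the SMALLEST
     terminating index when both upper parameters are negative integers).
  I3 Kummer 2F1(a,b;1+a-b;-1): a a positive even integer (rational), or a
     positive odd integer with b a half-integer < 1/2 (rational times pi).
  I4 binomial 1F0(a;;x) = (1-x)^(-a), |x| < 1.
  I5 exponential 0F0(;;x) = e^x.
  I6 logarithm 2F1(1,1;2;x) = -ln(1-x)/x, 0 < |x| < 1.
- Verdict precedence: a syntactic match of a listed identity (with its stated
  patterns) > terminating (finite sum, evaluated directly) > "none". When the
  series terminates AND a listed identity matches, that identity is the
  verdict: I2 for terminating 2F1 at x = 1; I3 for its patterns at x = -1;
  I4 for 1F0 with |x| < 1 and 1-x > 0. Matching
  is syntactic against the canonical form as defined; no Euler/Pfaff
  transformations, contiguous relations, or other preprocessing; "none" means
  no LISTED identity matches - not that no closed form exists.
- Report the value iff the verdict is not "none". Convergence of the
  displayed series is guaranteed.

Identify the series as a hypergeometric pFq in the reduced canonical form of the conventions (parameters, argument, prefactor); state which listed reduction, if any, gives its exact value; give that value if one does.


Structural cue: x = -\frac{7}{9} and the two geometric factors (C = -11/6, x = -7/9) combine into one argument.
Adjacent-term ratio: r(k) = -\frac{7}{9} * 1 / [(k+1)] - rational; roots negated = parameters, x = -\frac{7}{9}, C = -\frac{11}{6}.

Prefactor -\frac{11}{6}, argument -\frac{7}{9}: 0F0 with upper {-} over lower {-}. Verdict: this is exponential (I5) (the 0F0 exponential series at x = -\frac{7}{9}). Hence: \left(-\frac{11}{6}\right) \cdot e^{-\frac{7}{9}}.


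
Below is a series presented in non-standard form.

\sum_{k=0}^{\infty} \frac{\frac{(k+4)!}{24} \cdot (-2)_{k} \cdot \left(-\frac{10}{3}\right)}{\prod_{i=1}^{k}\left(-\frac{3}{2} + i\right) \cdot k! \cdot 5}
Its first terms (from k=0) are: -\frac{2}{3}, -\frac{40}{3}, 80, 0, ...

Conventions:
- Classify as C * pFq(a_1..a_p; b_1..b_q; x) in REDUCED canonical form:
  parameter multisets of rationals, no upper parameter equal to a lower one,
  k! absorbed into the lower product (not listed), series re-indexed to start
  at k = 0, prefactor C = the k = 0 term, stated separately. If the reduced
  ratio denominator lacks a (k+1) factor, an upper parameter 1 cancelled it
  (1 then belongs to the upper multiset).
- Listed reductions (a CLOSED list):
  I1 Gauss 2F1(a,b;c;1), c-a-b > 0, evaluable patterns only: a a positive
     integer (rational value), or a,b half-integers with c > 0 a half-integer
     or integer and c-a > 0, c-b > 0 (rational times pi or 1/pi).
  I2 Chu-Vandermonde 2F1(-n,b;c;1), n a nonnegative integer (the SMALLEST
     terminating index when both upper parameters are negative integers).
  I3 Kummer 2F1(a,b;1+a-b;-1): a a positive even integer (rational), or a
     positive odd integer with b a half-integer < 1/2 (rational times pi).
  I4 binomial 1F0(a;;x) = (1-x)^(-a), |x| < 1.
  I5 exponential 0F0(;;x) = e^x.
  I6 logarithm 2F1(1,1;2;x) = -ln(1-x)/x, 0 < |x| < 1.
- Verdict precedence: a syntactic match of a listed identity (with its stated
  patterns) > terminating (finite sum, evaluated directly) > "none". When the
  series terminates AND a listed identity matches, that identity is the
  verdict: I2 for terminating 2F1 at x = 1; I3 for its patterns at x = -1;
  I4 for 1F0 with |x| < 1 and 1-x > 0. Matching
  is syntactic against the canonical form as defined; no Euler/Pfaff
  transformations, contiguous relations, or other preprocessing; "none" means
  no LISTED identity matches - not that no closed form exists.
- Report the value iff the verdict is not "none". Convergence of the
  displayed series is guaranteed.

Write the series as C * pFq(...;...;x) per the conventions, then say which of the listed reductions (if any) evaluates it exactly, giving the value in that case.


Reduced: x = 1, 2F1, upper = {-2, 5}, lower = {-\frac{1}{2}}, C = -\frac{2}{3}. Verdict: this is the Chu-Vandermonde identity I2 (terminating 2F1 at x = 1 with n = 2, b = 5, c = -\frac{1}{2}). Its exact value is 66.

First insight: x = 1 and the constant factors (C = -2/3, x = 1) combine into one prefactor.
Ratio: r(k) = 1 * (k-2) (k+5) / [(k-\frac{1}{2}) (k+1)] ; factor over Q: parameters, x = 1, and C = -\frac{2}{3}.


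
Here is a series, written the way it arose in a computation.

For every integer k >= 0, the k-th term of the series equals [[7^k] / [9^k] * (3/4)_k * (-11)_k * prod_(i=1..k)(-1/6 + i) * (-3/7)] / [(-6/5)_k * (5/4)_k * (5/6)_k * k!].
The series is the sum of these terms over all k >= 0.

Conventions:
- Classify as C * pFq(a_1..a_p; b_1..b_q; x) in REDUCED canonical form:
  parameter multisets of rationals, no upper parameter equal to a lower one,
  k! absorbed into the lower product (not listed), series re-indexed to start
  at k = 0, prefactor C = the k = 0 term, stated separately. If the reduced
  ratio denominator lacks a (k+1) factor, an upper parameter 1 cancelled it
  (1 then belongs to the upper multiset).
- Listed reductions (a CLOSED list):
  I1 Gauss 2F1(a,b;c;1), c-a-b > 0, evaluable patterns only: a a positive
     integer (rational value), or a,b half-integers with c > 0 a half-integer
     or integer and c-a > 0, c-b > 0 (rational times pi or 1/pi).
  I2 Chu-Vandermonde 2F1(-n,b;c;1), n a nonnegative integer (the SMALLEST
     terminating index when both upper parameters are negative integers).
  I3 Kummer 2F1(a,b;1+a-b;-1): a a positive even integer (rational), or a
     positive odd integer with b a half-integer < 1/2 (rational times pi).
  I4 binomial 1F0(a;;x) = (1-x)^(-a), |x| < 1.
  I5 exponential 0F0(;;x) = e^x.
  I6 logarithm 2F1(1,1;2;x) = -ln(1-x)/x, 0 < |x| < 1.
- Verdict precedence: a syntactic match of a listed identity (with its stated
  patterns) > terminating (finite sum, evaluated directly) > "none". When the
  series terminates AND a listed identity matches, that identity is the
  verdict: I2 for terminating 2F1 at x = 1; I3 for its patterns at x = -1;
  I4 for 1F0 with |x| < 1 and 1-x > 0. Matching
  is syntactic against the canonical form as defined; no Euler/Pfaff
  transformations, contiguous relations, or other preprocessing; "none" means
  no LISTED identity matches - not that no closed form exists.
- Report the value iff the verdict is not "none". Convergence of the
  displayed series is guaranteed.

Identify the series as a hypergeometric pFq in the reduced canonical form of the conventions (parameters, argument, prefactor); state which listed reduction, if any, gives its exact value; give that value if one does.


At argument 7/9: a 2F2 with upper {-11, 3/4}, lower {-6/5, 5/4}, scaled by C = -3/7. Verdict: terminating. With -11 upstairs the series is a 12-term polynomial sum; evaluated term by term. Sum: 1453454937275120197064377945/960651966629929106775610368.

Key step: x = (7/9) and the parameter 5/6 appears in both the upper and lower lists and cancels.
Step ratio: r(k) = (7/9) * (k-11) (k+3/4) / [(k-6/5) (k+5/4) (k+1)] - rational in k, leading ratio (7/9); with t_0 = -3/7, classification follows.
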